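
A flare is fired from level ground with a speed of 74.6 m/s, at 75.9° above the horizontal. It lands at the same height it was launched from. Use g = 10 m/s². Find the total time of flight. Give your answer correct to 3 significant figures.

14.5 s

Vertical component: v_y = 74.6 sin 75.9° = 72.35 m/s.
For a projectile landing at launch height, time of flight is t = 2 v_y / g = 2 × 72.35 / 10 = 14.5 s.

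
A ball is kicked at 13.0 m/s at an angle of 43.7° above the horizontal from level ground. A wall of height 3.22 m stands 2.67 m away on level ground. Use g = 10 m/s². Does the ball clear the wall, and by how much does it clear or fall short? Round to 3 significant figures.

v_x = 13.0 cos 43.7° = 9.399 m/s; v_y0 = 13.0 sin 43.7° = 8.981 m/s.
Time to reach the wall: t = 2.67 / 9.399 = 0.2841 s.
Height at that point: y = 8.981×0.2841 − 5.000×0.2841² = 2.148 m.
That is 3.22 − 2.148 = 1.07 m below the top of the wall, so the ball does not clear it.

No — it falls 1.07 m short of clearing the wall.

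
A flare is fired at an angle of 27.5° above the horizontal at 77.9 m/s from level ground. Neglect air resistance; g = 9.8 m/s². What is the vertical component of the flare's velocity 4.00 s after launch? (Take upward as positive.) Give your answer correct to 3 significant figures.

Initial vertical component: v_y0 = 77.9 sin 27.5° = 35.97 m/s.
v_y(t) = v_y0 − g t = 35.97 − 9.8 × 4.00 = -3.23 m/s.

-3.23 m/s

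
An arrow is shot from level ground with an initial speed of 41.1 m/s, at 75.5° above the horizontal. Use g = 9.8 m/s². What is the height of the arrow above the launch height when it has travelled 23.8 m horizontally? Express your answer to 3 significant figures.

65.8 m

v_x = 41.1 cos 75.5° = 10.29 m/s, v_y0 = 41.1 sin 75.5° = 39.79 m/s.
Time to reach x = 23.8 m: t = x / v_x = 23.8 / 10.29 = 2.313 s.
y = v_y0 t − ½ g t² = 39.79×2.313 − 4.900×2.313² = 65.8 m.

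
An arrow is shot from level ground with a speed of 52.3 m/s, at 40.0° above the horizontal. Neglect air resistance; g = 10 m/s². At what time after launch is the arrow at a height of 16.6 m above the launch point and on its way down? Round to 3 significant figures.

6.19 s

v_y0 = 52.3 sin 40.0° = 33.62 m/s.
Set y = v_y0 t − ½ g t² = 16.6: 5.000 t² − 33.62 t + 16.6 = 0.
t = [33.62 ± √(1130 − 332.0)] / 10 = (33.62 ± 28.25) / 10, giving t = 0.537 s or t = 6.19 s.
On the way down corresponds to the larger root: t = 6.19 s.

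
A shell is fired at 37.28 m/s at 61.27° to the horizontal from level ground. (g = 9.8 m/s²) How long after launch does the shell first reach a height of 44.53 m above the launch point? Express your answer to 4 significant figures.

v_y0 = 37.28 sin 61.27° = 32.691 m/s.
Set y = v_y0 t − ½ g t² = 44.53: 4.900 t² − 32.691 t + 44.53 = 0.
t = [32.691 ± √(1068.7 − 872.79)] / 9.8 = (32.691 ± 13.997) / 9.8, giving t = 1.908 s or t = 4.764 s.
The shell is on the way up at the first time, so t = 1.908 s.

1.908 s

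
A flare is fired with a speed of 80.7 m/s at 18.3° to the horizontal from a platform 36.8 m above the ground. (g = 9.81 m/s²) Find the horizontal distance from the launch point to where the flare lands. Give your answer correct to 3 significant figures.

Components: v_x = 80.7 cos 18.3° = 76.62 m/s, v_y = 80.7 sin 18.3° = 25.34 m/s.
Vertical: 0 = 36.8 + 25.34 t − ½(9.81) t² ⇒ 4.905 t² − 25.34 t − 36.8 = 0.
t = [25.34 + √(642.1 + 722.0)] / 9.810 = 6.348 s.
Horizontal: R = v_x · t = 76.62 × 6.348 = 486 m.

486 m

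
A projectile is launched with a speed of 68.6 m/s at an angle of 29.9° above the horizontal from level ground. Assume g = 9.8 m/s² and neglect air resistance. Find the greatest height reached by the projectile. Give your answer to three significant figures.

59.7 m

Vertical component of launch velocity: v_y = 68.6 sin 29.9° = 34.20 m/s.
At the highest point the vertical velocity is zero, so v_y² = 2 g h_max.
h_max = (34.20)² / (2 × 9.8) = 1170 / 19.60 = 59.7 m.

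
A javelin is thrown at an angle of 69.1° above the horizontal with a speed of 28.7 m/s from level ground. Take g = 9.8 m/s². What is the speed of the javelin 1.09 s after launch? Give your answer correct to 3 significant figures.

v_x = 28.7 cos 69.1° = 10.24 m/s (constant).
v_y(t) = 28.7 sin 69.1° − g t = 26.81 − 9.8 × 1.09 = 16.13 m/s.
Speed = √(v_x² + v_y²) = √(104.9 + 260.2) = 19.1 m/s.

19.1 m/s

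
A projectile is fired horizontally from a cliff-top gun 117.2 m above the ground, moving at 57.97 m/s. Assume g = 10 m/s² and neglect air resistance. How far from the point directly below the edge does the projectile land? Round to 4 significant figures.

Initial vertical velocity is zero, so the fall time comes from h = ½ g t²: t = √(2 × 117.2 / 10) = 4.8415 s.
Horizontal motion is uniform at 57.97 m/s, so x = 57.97 × 4.8415 = 280.7 m.

280.7 m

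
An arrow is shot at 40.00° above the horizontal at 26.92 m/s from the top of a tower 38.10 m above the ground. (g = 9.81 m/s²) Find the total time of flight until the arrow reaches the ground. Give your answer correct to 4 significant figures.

Vertical component: v_y = 26.92 sin 40.00° = 17.304 m/s.
Taking up as positive with launch at y = 38.10 m, landing at y = 0: 0 = 38.10 + 17.304 t − ½(9.81) t².
Solving 4.905 t² − 17.304 t − 38.10 = 0 gives t = [17.304 + √(17.304² + 4·4.905·38.10)] / 9.810 = 5.062 s.

5.062 s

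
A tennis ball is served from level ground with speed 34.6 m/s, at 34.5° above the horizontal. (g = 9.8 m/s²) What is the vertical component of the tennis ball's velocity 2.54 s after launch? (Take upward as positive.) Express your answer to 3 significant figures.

-5.29 m/s

Initial vertical component: v_y0 = 34.6 sin 34.5° = 19.60 m/s.
v_y(t) = v_y0 − g t = 19.60 − 9.8 × 2.54 = -5.29 m/s.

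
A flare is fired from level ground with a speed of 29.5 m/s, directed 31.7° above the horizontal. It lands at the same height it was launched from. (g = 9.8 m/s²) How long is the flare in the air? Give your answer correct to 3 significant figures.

Vertical component: v_y = 29.5 sin 31.7° = 15.50 m/s.
For a projectile landing at launch height, time of flight is t = 2 v_y / g = 2 × 15.50 / 9.8 = 3.16 s.

3.16 s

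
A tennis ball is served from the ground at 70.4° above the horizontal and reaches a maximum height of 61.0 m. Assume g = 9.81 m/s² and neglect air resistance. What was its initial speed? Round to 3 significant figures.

36.7 m/s

At maximum height v_y = 0, so (v₀ sin θ)² = 2 g H.
v₀ sin 70.4° = √(2 × 9.81 × 61.0) = 34.60 m/s.
v₀ = 34.60 / sin 70.4° = 34.60 / 0.9421 = 36.7 m/s.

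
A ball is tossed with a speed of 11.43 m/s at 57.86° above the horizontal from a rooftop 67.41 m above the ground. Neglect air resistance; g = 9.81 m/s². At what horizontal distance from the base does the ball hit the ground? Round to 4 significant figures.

29.33 m

Components: v_x = 11.43 cos 57.86° = 6.0806 m/s, v_y = 11.43 sin 57.86° = 9.6784 m/s.
Vertical: 0 = 67.41 + 9.6784 t − ½(9.81) t² ⇒ 4.905 t² − 9.6784 t − 67.41 = 0.
t = [9.6784 + √(93.671 + 1322.6)] / 9.810 = 4.8228 s.
Horizontal: R = v_x · t = 6.0806 × 4.8228 = 29.33 m.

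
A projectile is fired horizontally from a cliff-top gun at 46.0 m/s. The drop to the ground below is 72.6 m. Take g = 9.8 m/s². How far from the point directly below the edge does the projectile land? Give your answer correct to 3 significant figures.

177 m

Initial vertical velocity is zero, so the fall time comes from h = ½ g t²: t = √(2 × 72.6 / 9.8) = 3.849 s.
Horizontal motion is uniform at 46.0 m/s, so x = 46.0 × 3.849 = 177 m.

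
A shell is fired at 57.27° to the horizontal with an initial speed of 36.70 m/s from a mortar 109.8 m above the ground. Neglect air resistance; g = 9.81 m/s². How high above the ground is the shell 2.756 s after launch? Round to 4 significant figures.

157.6 m

v_y0 = 36.70 sin 57.27° = 30.873 m/s.
y(t) = 109.8 + v_y0 t − ½ g t² = 109.8 + 30.873×2.756 − ½×9.81×2.756² = 157.6 m.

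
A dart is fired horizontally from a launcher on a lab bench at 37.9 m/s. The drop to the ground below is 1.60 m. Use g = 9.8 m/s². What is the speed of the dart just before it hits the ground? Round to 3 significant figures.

Fall time: t = √(2 × 1.60 / 9.8) = 0.5714 s.
At impact: v_x = 37.9 m/s (unchanged), v_y = g t = 9.8 × 0.5714 = 5.600 m/s.
Speed = √(v_x² + v_y²) = √(1436 + 31.36) = 38.3 m/s.

38.3 m/s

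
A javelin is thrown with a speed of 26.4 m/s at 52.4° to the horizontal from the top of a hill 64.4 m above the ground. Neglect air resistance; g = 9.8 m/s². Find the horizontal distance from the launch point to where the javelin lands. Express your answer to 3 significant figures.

Components: v_x = 26.4 cos 52.4° = 16.11 m/s, v_y = 26.4 sin 52.4° = 20.92 m/s.
Vertical: 0 = 64.4 + 20.92 t − ½(9.8) t² ⇒ 4.900 t² − 20.92 t − 64.4 = 0.
t = [20.92 + √(437.6 + 1262)] / 9.800 = 6.341 s.
Horizontal: R = v_x · t = 16.11 × 6.341 = 102 m.

102 m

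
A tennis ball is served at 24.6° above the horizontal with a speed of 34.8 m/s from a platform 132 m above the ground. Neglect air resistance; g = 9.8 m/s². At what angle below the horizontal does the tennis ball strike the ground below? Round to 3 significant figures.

v_x = 34.8 cos 24.6° = 31.64 m/s.
At impact |v_y| = √(v_y0² + 2 g h) = √(14.49² + 2×9.8×132) = 52.89 m/s.
Angle below horizontal = arctan(|v_y| / v_x) = arctan(52.89 / 31.64) = 59.1°.

59.1°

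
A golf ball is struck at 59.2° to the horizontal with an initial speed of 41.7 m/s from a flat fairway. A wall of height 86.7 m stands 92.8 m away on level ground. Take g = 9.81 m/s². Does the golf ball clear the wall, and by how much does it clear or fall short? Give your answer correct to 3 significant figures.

No — it falls 23.7 m short of clearing the wall.

v_x = 41.7 cos 59.2° = 21.35 m/s; v_y0 = 41.7 sin 59.2° = 35.82 m/s.
Time to reach the wall: t = 92.8 / 21.35 = 4.347 s.
Height at that point: y = 35.82×4.347 − 4.905×4.347² = 63.02 m.
That is 86.7 − 63.02 = 23.7 m below the top of the wall, so the golf ball does not clear it.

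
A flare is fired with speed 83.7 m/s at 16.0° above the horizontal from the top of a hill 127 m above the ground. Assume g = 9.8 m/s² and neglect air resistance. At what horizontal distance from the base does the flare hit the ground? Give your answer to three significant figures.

Components: v_x = 83.7 cos 16.0° = 80.46 m/s, v_y = 83.7 sin 16.0° = 23.07 m/s.
Vertical: 0 = 127 + 23.07 t − ½(9.8) t² ⇒ 4.900 t² − 23.07 t − 127 = 0.
t = [23.07 + √(532.2 + 2489)] / 9.800 = 7.963 s.
Horizontal: R = v_x · t = 80.46 × 7.963 = 641 m.

641 m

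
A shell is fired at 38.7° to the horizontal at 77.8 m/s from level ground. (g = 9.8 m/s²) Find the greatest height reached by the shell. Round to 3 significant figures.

Vertical component of launch velocity: v_y = 77.8 sin 38.7° = 48.64 m/s.
At the highest point the vertical velocity is zero, so v_y² = 2 g h_max.
h_max = (48.64)² / (2 × 9.8) = 2366 / 19.60 = 121 m.

121 m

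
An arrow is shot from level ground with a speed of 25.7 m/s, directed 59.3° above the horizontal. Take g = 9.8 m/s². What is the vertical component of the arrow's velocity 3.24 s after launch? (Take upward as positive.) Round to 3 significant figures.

-9.65 m/s

Initial vertical component: v_y0 = 25.7 sin 59.3° = 22.10 m/s.
v_y(t) = v_y0 − g t = 22.10 − 9.8 × 3.24 = -9.65 m/s.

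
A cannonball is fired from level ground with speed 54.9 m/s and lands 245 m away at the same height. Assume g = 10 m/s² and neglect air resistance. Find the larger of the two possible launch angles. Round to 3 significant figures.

62.8°

Level-ground range: R = v₀² sin(2θ)/g ⇒ sin 2θ = R g / v₀² = 245×10/54.9² = 0.8129.
2θ = arcsin(0.8129) = 54.38° or 180° − 54.38° = 125.62°.
So θ = 27.2° or θ = 62.8°.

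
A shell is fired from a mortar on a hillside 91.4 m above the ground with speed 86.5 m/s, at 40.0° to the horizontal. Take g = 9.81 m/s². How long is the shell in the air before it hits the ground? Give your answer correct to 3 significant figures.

12.8 s

Vertical component: v_y = 86.5 sin 40.0° = 55.60 m/s.
Taking up as positive with launch at y = 91.4 m, landing at y = 0: 0 = 91.4 + 55.60 t − ½(9.81) t².
Solving 4.905 t² − 55.60 t − 91.4 = 0 gives t = [55.60 + √(55.60² + 4·4.905·91.4)] / 9.810 = 12.8 s.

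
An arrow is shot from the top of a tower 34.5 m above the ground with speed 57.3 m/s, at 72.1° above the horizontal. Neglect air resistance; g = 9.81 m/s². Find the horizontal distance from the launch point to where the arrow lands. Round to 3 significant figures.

206 m

Components: v_x = 57.3 cos 72.1° = 17.61 m/s, v_y = 57.3 sin 72.1° = 54.53 m/s.
Vertical: 0 = 34.5 + 54.53 t − ½(9.81) t² ⇒ 4.905 t² − 54.53 t − 34.5 = 0.
t = [54.53 + √(2974 + 676.9)] / 9.810 = 11.72 s.
Horizontal: R = v_x · t = 17.61 × 11.72 = 206 m.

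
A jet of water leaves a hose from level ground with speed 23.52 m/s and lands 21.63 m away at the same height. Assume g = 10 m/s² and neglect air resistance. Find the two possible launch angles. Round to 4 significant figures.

11.51° and 78.49°

Level-ground range: R = v₀² sin(2θ)/g ⇒ sin 2θ = R g / v₀² = 21.63×10/23.52² = 0.3910.
2θ = arcsin(0.3910) = 23.017° or 180° − 23.017° = 156.983°.
So θ = 11.51° or θ = 78.49°.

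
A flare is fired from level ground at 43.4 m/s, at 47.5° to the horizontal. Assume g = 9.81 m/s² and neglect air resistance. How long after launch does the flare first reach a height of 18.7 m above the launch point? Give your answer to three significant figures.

v_y0 = 43.4 sin 47.5° = 32.00 m/s.
Set y = v_y0 t − ½ g t² = 18.7: 4.905 t² − 32.00 t + 18.7 = 0.
t = [32.00 ± √(1024 − 366.9)] / 9.81 = (32.00 ± 25.63) / 9.81, giving t = 0.649 s or t = 5.87 s.
The flare is on the way up at the first time, so t = 0.649 s.

0.649 s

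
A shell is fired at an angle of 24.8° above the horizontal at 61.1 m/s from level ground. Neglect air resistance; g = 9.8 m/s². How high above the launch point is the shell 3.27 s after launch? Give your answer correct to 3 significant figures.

31.4 m

v_y0 = 61.1 sin 24.8° = 25.63 m/s.
y(t) = v_y0 t − ½ g t² = 25.63×3.27 − 4.900×3.27² = 31.4 m.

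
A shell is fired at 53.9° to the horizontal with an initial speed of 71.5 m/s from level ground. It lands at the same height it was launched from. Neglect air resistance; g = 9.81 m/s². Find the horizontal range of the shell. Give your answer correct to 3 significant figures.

496 m

For level ground, R = v₀² sin(2θ) / g.
sin(2 × 53.9°) = sin 107.8° = 0.9521.
R = (71.5)² × 0.9521 / 9.81 = 496 m.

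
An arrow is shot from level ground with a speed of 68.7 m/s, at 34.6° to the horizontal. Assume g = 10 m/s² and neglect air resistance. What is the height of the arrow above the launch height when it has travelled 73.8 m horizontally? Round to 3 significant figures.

v_x = 68.7 cos 34.6° = 56.55 m/s, v_y0 = 68.7 sin 34.6° = 39.01 m/s.
Time to reach x = 73.8 m: t = x / v_x = 73.8 / 56.55 = 1.305 s.
y = v_y0 t − ½ g t² = 39.01×1.305 − 5.000×1.305² = 42.4 m.

42.4 m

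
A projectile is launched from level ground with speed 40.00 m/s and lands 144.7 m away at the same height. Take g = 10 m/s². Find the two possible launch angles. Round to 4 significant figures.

32.37° and 57.63°

Level-ground range: R = v₀² sin(2θ)/g ⇒ sin 2θ = R g / v₀² = 144.7×10/40.00² = 0.9044.
2θ = arcsin(0.9044) = 64.743° or 180° − 64.743° = 115.257°.
So θ = 32.37° or θ = 57.63°.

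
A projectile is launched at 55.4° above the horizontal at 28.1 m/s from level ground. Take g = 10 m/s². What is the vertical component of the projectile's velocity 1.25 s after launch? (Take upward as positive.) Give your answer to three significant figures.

10.6 m/s

Initial vertical component: v_y0 = 28.1 sin 55.4° = 23.13 m/s.
v_y(t) = v_y0 − g t = 23.13 − 10 × 1.25 = 10.6 m/s.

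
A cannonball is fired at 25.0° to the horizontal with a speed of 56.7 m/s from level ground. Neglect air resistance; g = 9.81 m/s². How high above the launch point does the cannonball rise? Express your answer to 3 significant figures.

Vertical component of launch velocity: v_y = 56.7 sin 25.0° = 23.96 m/s.
At the highest point the vertical velocity is zero, so v_y² = 2 g h_max.
h_max = (23.96)² / (2 × 9.81) = 574.1 / 19.62 = 29.3 m.

29.3 m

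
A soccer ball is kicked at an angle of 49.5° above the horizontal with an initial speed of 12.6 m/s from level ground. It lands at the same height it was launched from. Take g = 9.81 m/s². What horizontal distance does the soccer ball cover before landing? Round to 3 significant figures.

16.0 m

For level ground, R = v₀² sin(2θ) / g.
sin(2 × 49.5°) = sin 99.00° = 0.9877.
R = (12.6)² × 0.9877 / 9.81 = 16.0 m.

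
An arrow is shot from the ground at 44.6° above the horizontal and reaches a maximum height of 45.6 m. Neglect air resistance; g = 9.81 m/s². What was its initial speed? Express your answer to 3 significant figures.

42.6 m/s

At maximum height v_y = 0, so (v₀ sin θ)² = 2 g H.
v₀ sin 44.6° = √(2 × 9.81 × 45.6) = 29.91 m/s.
v₀ = 29.91 / sin 44.6° = 29.91 / 0.7022 = 42.6 m/s.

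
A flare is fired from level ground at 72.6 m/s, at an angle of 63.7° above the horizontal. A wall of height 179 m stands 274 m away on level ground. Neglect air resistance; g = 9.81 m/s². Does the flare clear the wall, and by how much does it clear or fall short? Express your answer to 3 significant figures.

v_x = 72.6 cos 63.7° = 32.17 m/s; v_y0 = 72.6 sin 63.7° = 65.08 m/s.
Time to reach the wall: t = 274 / 32.17 = 8.517 s.
Height at that point: y = 65.08×8.517 − 4.905×8.517² = 198.5 m.
That is 198.5 − 179 = 19.5 m above the top of the wall, so the flare clears it.

Yes — it clears the wall by 19.5 m.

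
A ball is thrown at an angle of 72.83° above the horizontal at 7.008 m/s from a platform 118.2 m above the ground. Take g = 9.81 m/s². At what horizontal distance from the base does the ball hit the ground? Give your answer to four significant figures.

Components: v_x = 7.008 cos 72.83° = 2.0688 m/s, v_y = 7.008 sin 72.83° = 6.6957 m/s.
Vertical: 0 = 118.2 + 6.6957 t − ½(9.81) t² ⇒ 4.905 t² − 6.6957 t − 118.2 = 0.
t = [6.6957 + √(44.832 + 2319.1)] / 9.810 = 5.6387 s.
Horizontal: R = v_x · t = 2.0688 × 5.6387 = 11.67 m.

11.67 m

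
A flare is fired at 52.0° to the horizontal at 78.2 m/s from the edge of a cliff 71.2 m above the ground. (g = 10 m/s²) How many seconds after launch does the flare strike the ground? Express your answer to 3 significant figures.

Vertical component: v_y = 78.2 sin 52.0° = 61.62 m/s.
Taking up as positive with launch at y = 71.2 m, landing at y = 0: 0 = 71.2 + 61.62 t − ½(10) t².
Solving 5.000 t² − 61.62 t − 71.2 = 0 gives t = [61.62 + √(61.62² + 4·5.000·71.2)] / 10.00 = 13.4 s.

13.4 s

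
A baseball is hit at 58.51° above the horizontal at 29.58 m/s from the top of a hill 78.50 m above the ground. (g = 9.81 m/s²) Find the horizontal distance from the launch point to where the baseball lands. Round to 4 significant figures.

Components: v_x = 29.58 cos 58.51° = 15.451 m/s, v_y = 29.58 sin 58.51° = 25.224 m/s.
Vertical: 0 = 78.50 + 25.224 t − ½(9.81) t² ⇒ 4.905 t² − 25.224 t − 78.50 = 0.
t = [25.224 + √(636.25 + 1540.2)] / 9.810 = 7.3269 s.
Horizontal: R = v_x · t = 15.451 × 7.3269 = 113.2 m.

113.2 m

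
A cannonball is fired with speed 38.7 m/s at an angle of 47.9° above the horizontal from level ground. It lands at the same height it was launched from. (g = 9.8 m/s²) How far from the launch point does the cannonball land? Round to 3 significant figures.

For level ground, R = v₀² sin(2θ) / g.
sin(2 × 47.9°) = sin 95.80° = 0.9949.
R = (38.7)² × 0.9949 / 9.8 = 152 m.

152 m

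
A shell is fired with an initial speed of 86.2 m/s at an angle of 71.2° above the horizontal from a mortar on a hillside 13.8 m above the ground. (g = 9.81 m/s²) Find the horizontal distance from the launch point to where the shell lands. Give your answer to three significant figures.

467 m

Components: v_x = 86.2 cos 71.2° = 27.78 m/s, v_y = 86.2 sin 71.2° = 81.60 m/s.
Vertical: 0 = 13.8 + 81.60 t − ½(9.81) t² ⇒ 4.905 t² − 81.60 t − 13.8 = 0.
t = [81.60 + √(6659 + 270.8)] / 9.810 = 16.80 s.
Horizontal: R = v_x · t = 27.78 × 16.80 = 467 m.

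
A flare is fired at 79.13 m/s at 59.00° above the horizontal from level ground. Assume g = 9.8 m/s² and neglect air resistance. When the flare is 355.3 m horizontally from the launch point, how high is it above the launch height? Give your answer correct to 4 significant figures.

218.9 m

v_x = 79.13 cos 59.00° = 40.755 m/s, v_y0 = 79.13 sin 59.00° = 67.828 m/s.
Time to reach x = 355.3 m: t = x / v_x = 355.3 / 40.755 = 8.7179 s.
y = v_y0 t − ½ g t² = 67.828×8.7179 − 4.900×8.7179² = 218.9 m.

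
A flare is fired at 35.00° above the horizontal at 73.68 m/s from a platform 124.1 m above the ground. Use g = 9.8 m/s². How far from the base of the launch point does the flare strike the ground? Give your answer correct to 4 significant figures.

660.3 m

Components: v_x = 73.68 cos 35.00° = 60.355 m/s, v_y = 73.68 sin 35.00° = 42.261 m/s.
Vertical: 0 = 124.1 + 42.261 t − ½(9.8) t² ⇒ 4.900 t² − 42.261 t − 124.1 = 0.
t = [42.261 + √(1786.0 + 2432.4)] / 9.800 = 10.940 s.
Horizontal: R = v_x · t = 60.355 × 10.940 = 660.3 m.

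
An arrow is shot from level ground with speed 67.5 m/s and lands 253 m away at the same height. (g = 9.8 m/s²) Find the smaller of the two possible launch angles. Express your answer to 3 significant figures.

16.5°

Level-ground range: R = v₀² sin(2θ)/g ⇒ sin 2θ = R g / v₀² = 253×9.8/67.5² = 0.5442.
2θ = arcsin(0.5442) = 32.97° or 180° − 32.97° = 147.03°.
So θ = 16.5° or θ = 73.5°.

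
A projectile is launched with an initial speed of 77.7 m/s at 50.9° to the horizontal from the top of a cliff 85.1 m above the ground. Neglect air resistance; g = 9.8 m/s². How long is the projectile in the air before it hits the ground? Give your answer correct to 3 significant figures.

Vertical component: v_y = 77.7 sin 50.9° = 60.30 m/s.
Taking up as positive with launch at y = 85.1 m, landing at y = 0: 0 = 85.1 + 60.30 t − ½(9.8) t².
Solving 4.900 t² − 60.30 t − 85.1 = 0 gives t = [60.30 + √(60.30² + 4·4.900·85.1)] / 9.800 = 13.6 s.

13.6 s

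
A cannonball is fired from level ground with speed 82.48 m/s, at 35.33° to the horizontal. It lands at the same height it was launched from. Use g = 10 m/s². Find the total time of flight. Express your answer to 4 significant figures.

9.539 s

Vertical component: v_y = 82.48 sin 35.33° = 47.697 m/s.
For a projectile landing at launch height, time of flight is t = 2 v_y / g = 2 × 47.697 / 10 = 9.539 s.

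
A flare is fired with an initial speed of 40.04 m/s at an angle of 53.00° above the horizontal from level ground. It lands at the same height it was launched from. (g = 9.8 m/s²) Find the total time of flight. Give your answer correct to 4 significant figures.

Vertical component: v_y = 40.04 sin 53.00° = 31.977 m/s.
For a projectile landing at launch height, time of flight is t = 2 v_y / g = 2 × 31.977 / 9.8 = 6.526 s.

6.526 s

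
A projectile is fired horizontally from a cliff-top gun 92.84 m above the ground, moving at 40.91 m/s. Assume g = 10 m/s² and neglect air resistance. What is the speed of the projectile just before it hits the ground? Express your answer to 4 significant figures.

59.42 m/s

Fall time: t = √(2 × 92.84 / 10) = 4.3091 s.
At impact: v_x = 40.91 m/s (unchanged), v_y = g t = 10 × 4.3091 = 43.091 m/s.
Speed = √(v_x² + v_y²) = √(1673.6 + 1856.8) = 59.42 m/s.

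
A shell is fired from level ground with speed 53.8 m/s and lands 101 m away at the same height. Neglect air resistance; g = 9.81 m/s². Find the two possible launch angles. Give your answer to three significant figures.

10.0° and 80.0°

Level-ground range: R = v₀² sin(2θ)/g ⇒ sin 2θ = R g / v₀² = 101×9.81/53.8² = 0.3423.
2θ = arcsin(0.3423) = 20.02° or 180° − 20.02° = 159.98°.
So θ = 10.0° or θ = 80.0°.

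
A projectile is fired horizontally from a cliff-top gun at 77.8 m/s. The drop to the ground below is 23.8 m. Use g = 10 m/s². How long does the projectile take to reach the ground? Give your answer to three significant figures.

The horizontal speed doesn't affect the fall. With v_y0 = 0, h = ½ g t².
t = √(2 × 23.8 / 10) = √4.760 = 2.18 s.

2.18 s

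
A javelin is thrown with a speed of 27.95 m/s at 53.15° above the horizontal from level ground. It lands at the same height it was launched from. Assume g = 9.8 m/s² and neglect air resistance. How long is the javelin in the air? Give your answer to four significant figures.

4.564 s

Vertical component: v_y = 27.95 sin 53.15° = 22.366 m/s.
For a projectile landing at launch height, time of flight is t = 2 v_y / g = 2 × 22.366 / 9.8 = 4.564 s.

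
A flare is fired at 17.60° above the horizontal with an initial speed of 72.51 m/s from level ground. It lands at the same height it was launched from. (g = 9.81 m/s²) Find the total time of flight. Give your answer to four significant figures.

4.470 s

Vertical component: v_y = 72.51 sin 17.60° = 21.925 m/s.
For a projectile landing at launch height, time of flight is t = 2 v_y / g = 2 × 21.925 / 9.81 = 4.470 s.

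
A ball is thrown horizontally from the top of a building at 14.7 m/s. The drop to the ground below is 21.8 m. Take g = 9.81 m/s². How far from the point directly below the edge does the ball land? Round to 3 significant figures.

31.0 m

Initial vertical velocity is zero, so the fall time comes from h = ½ g t²: t = √(2 × 21.8 / 9.81) = 2.108 s.
Horizontal motion is uniform at 14.7 m/s, so x = 14.7 × 2.108 = 31.0 m.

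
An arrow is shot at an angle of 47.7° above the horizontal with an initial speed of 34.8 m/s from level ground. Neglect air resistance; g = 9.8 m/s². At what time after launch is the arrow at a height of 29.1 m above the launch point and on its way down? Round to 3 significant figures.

3.61 s

v_y0 = 34.8 sin 47.7° = 25.74 m/s.
Set y = v_y0 t − ½ g t² = 29.1: 4.900 t² − 25.74 t + 29.1 = 0.
t = [25.74 ± √(662.5 − 570.4)] / 9.8 = (25.74 ± 9.597) / 9.8, giving t = 1.65 s or t = 3.61 s.
On the way down corresponds to the larger root: t = 3.61 s.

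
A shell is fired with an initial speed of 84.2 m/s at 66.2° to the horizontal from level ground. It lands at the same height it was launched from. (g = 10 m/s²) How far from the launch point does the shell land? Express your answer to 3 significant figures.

Components: v_x = 84.2 cos 66.2° = 33.98 m/s, v_y = 84.2 sin 66.2° = 77.04 m/s.
Time of flight (same landing height): t = 2 v_y / g = 2 × 77.04 / 10 = 15.41 s.
Range: R = v_x · t = 33.98 × 15.41 = 524 m.

524 m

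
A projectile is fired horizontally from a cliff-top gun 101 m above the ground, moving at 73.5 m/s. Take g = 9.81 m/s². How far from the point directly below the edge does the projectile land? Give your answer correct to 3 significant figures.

334 m

Initial vertical velocity is zero, so the fall time comes from h = ½ g t²: t = √(2 × 101 / 9.81) = 4.538 s.
Horizontal motion is uniform at 73.5 m/s, so x = 73.5 × 4.538 = 334 m.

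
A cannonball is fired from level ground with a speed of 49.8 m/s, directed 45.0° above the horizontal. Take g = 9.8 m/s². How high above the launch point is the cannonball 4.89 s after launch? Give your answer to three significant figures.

55.0 m

v_y0 = 49.8 sin 45.0° = 35.21 m/s.
y(t) = v_y0 t − ½ g t² = 35.21×4.89 − 4.900×4.89² = 55.0 m.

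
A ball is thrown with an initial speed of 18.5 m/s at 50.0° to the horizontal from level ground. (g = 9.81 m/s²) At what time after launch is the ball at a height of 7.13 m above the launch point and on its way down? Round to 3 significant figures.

v_y0 = 18.5 sin 50.0° = 14.17 m/s.
Set y = v_y0 t − ½ g t² = 7.13: 4.905 t² − 14.17 t + 7.13 = 0.
t = [14.17 ± √(200.8 − 139.9)] / 9.81 = (14.17 ± 7.804) / 9.81, giving t = 0.649 s or t = 2.24 s.
On the way down corresponds to the larger root: t = 2.24 s.

2.24 s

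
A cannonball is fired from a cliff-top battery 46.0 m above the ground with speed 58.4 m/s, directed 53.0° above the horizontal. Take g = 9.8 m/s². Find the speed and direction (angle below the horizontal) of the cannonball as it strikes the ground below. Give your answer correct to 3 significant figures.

v_x = 58.4 cos 53.0° = 35.15 m/s (constant).
|v_y| at impact = √((46.64)² + 2×9.8×46.0) = 55.47 m/s.
Speed = √(35.15² + 55.47²) = 65.7 m/s; angle = arctan(55.47/35.15) = 57.6° below horizontal.

65.7 m/s at 57.6° below the horizontal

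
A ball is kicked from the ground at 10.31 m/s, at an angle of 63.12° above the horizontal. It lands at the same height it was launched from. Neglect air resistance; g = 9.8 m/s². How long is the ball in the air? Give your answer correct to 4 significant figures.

1.877 s

Vertical component: v_y = 10.31 sin 63.12° = 9.1961 m/s.
For a projectile landing at launch height, time of flight is t = 2 v_y / g = 2 × 9.1961 / 9.8 = 1.877 s.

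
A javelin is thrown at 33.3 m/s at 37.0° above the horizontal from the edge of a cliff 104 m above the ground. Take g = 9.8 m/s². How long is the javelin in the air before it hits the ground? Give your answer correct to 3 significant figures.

7.09 s

Vertical component: v_y = 33.3 sin 37.0° = 20.04 m/s.
Taking up as positive with launch at y = 104 m, landing at y = 0: 0 = 104 + 20.04 t − ½(9.8) t².
Solving 4.900 t² − 20.04 t − 104 = 0 gives t = [20.04 + √(20.04² + 4·4.900·104)] / 9.800 = 7.09 s.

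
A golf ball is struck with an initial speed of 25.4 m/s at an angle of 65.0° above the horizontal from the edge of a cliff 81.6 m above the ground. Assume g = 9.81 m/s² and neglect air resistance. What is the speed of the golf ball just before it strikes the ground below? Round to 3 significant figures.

v_x = 25.4 cos 65.0° = 10.73 m/s is unchanged throughout.
For the vertical component, v_y² = v_y0² + 2 g h = (23.02)² + 2×9.81×81.6 = 2131, so |v_y| = 46.16 m/s.
Impact speed = √(v_x² + v_y²) = √(115.1 + 2131) = 47.4 m/s.

47.4 m/s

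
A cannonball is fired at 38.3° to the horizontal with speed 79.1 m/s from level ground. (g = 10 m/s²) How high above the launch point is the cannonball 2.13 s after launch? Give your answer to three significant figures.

81.7 m

v_y0 = 79.1 sin 38.3° = 49.02 m/s.
y(t) = v_y0 t − ½ g t² = 49.02×2.13 − 5.000×2.13² = 81.7 m.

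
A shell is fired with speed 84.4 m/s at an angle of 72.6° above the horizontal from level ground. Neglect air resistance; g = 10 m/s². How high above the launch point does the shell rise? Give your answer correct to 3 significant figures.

324 m

Vertical component of launch velocity: v_y = 84.4 sin 72.6° = 80.54 m/s.
At the highest point the vertical velocity is zero, so v_y² = 2 g h_max.
h_max = (80.54)² / (2 × 10) = 6487 / 20.00 = 324 m.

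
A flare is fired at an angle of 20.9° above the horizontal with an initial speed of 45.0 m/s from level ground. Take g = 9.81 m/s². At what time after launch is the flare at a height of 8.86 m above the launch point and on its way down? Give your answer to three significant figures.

2.57 s

v_y0 = 45.0 sin 20.9° = 16.05 m/s.
Set y = v_y0 t − ½ g t² = 8.86: 4.905 t² − 16.05 t + 8.86 = 0.
t = [16.05 ± √(257.6 − 173.8)] / 9.81 = (16.05 ± 9.154) / 9.81, giving t = 0.703 s or t = 2.57 s.
On the way down corresponds to the larger root: t = 2.57 s.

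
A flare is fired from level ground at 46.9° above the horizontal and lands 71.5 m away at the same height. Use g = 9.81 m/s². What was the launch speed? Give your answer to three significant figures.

26.5 m/s

On level ground, R = v₀² sin(2θ) / g, so v₀ = √(R g / sin 2θ).
sin(2 × 46.9°) = 0.9978.
v₀ = √(71.5 × 9.81 / 0.9978) = √703.0 = 26.5 m/s.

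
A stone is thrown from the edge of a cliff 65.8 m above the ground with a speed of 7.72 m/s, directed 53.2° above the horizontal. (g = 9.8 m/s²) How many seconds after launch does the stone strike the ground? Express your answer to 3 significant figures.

Vertical component: v_y = 7.72 sin 53.2° = 6.182 m/s.
Taking up as positive with launch at y = 65.8 m, landing at y = 0: 0 = 65.8 + 6.182 t − ½(9.8) t².
Solving 4.900 t² − 6.182 t − 65.8 = 0 gives t = [6.182 + √(6.182² + 4·4.900·65.8)] / 9.800 = 4.35 s.

4.35 s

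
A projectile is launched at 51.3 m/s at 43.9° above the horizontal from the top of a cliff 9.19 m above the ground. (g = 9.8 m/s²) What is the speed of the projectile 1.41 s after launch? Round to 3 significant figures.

v_x = 51.3 cos 43.9° = 36.96 m/s (constant).
v_y(t) = 51.3 sin 43.9° − g t = 35.57 − 9.8 × 1.41 = 21.75 m/s.
Speed = √(v_x² + v_y²) = √(1366 + 473.1) = 42.9 m/s.

42.9 m/s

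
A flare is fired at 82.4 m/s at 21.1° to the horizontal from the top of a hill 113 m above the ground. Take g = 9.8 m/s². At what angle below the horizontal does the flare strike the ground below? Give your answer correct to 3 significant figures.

v_x = 82.4 cos 21.1° = 76.88 m/s.
At impact |v_y| = √(v_y0² + 2 g h) = √(29.66² + 2×9.8×113) = 55.63 m/s.
Angle below horizontal = arctan(|v_y| / v_x) = arctan(55.63 / 76.88) = 35.9°.

35.9°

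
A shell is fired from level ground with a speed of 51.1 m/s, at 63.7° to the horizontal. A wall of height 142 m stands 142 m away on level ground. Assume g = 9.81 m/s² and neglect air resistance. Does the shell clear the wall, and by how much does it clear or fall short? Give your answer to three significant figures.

No — it falls 47.6 m short of clearing the wall.

v_x = 51.1 cos 63.7° = 22.64 m/s; v_y0 = 51.1 sin 63.7° = 45.81 m/s.
Time to reach the wall: t = 142 / 22.64 = 6.272 s.
Height at that point: y = 45.81×6.272 − 4.905×6.272² = 94.37 m.
That is 142 − 94.37 = 47.6 m below the top of the wall, so the shell does not clear it.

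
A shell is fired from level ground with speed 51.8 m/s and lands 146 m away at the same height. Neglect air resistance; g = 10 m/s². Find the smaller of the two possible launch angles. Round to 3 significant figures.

16.5°

Level-ground range: R = v₀² sin(2θ)/g ⇒ sin 2θ = R g / v₀² = 146×10/51.8² = 0.5441.
2θ = arcsin(0.5441) = 32.96° or 180° − 32.96° = 147.04°.
So θ = 16.5° or θ = 73.5°.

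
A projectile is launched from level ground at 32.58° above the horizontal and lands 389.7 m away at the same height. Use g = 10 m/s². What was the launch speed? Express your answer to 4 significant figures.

On level ground, R = v₀² sin(2θ) / g, so v₀ = √(R g / sin 2θ).
sin(2 × 32.58°) = 0.9075.
v₀ = √(389.7 × 10 / 0.9075) = √4294.2 = 65.53 m/s.

65.53 m/s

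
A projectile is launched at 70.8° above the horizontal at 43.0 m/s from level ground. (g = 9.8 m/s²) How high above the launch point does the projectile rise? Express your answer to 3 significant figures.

84.1 m

Vertical component of launch velocity: v_y = 43.0 sin 70.8° = 40.61 m/s.
At the highest point the vertical velocity is zero, so v_y² = 2 g h_max.
h_max = (40.61)² / (2 × 9.8) = 1649 / 19.60 = 84.1 m.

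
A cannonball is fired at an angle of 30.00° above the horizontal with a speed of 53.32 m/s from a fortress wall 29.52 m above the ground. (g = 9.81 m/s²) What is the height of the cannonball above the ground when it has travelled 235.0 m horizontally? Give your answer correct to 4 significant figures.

38.16 m

v_x = 53.32 cos 30.00° = 46.176 m/s, v_y0 = 53.32 sin 30.00° = 26.660 m/s.
Time to reach x = 235.0 m: t = x / v_x = 235.0 / 46.176 = 5.0892 s.
y = 29.52 + v_y0 t − ½ g t² = 29.52 + 26.660×5.0892 − 4.905×5.0892² = 38.16 m.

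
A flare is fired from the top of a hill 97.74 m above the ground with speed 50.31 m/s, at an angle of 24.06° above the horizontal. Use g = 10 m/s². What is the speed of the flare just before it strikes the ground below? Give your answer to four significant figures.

66.98 m/s

v_x = 50.31 cos 24.06° = 45.939 m/s is unchanged throughout.
For the vertical component, v_y² = v_y0² + 2 g h = (20.511)² + 2×10×97.74 = 2375.5, so |v_y| = 48.739 m/s.
Impact speed = √(v_x² + v_y²) = √(2110.4 + 2375.5) = 66.98 m/s.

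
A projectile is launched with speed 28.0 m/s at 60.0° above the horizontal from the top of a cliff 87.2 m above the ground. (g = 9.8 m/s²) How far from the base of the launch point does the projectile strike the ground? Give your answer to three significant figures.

Components: v_x = 28.0 cos 60.0° = 14.00 m/s, v_y = 28.0 sin 60.0° = 24.25 m/s.
Vertical: 0 = 87.2 + 24.25 t − ½(9.8) t² ⇒ 4.900 t² − 24.25 t − 87.2 = 0.
t = [24.25 + √(588.1 + 1709)] / 9.800 = 7.365 s.
Horizontal: R = v_x · t = 14.00 × 7.365 = 103 m.

103 m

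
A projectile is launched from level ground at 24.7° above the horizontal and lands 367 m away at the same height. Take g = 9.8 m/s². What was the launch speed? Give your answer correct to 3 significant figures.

On level ground, R = v₀² sin(2θ) / g, so v₀ = √(R g / sin 2θ).
sin(2 × 24.7°) = 0.7593.
v₀ = √(367 × 9.8 / 0.7593) = √4737 = 68.8 m/s.

68.8 m/s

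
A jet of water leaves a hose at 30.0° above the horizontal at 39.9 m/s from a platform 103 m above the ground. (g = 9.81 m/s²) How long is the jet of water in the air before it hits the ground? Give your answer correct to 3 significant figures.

Vertical component: v_y = 39.9 sin 30.0° = 19.95 m/s.
Taking up as positive with launch at y = 103 m, landing at y = 0: 0 = 103 + 19.95 t − ½(9.81) t².
Solving 4.905 t² − 19.95 t − 103 = 0 gives t = [19.95 + √(19.95² + 4·4.905·103)] / 9.810 = 7.05 s.

7.05 s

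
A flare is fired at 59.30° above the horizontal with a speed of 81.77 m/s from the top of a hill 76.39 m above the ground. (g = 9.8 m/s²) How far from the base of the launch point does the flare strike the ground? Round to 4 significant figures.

641.4 m

Components: v_x = 81.77 cos 59.30° = 41.747 m/s, v_y = 81.77 sin 59.30° = 70.310 m/s.
Vertical: 0 = 76.39 + 70.310 t − ½(9.8) t² ⇒ 4.900 t² − 70.310 t − 76.39 = 0.
t = [70.310 + √(4943.5 + 1497.2)] / 9.800 = 15.364 s.
Horizontal: R = v_x · t = 41.747 × 15.364 = 641.4 m.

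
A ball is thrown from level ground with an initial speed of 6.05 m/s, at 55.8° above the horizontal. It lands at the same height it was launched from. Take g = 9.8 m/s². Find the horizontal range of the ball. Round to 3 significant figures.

For level ground, R = v₀² sin(2θ) / g.
sin(2 × 55.8°) = sin 111.6° = 0.9298.
R = (6.05)² × 0.9298 / 9.8 = 3.47 m.

3.47 m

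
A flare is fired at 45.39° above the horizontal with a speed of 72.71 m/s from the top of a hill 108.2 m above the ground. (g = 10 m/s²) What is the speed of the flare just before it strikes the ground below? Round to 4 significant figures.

86.32 m/s

v_x = 72.71 cos 45.39° = 51.063 m/s is unchanged throughout.
For the vertical component, v_y² = v_y0² + 2 g h = (51.763)² + 2×10×108.2 = 4843.4, so |v_y| = 69.595 m/s.
Impact speed = √(v_x² + v_y²) = √(2607.4 + 4843.4) = 86.32 m/s.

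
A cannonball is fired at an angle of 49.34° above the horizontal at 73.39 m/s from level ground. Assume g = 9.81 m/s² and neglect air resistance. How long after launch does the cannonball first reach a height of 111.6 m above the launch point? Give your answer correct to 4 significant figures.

2.600 s

v_y0 = 73.39 sin 49.34° = 55.673 m/s.
Set y = v_y0 t − ½ g t² = 111.6: 4.905 t² − 55.673 t + 111.6 = 0.
t = [55.673 ± √(3099.5 − 2189.6)] / 9.81 = (55.673 ± 30.165) / 9.81, giving t = 2.600 s or t = 8.750 s.
The cannonball is on the way up at the first time, so t = 2.600 s.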